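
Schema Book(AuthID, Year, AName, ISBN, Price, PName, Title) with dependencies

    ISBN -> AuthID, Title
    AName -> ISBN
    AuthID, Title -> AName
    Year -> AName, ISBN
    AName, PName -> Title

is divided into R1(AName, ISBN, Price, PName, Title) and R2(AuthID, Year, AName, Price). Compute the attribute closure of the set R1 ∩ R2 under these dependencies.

AuthID, AName, ISBN, Price, Title

R1 ∩ R2 = {AName, Price}.
AName → ISBN applies, adding ISBN
ISBN → AuthID, Title applies, adding AuthID, Title
Closure: {AuthID, AName, ISBN, Price, Title}.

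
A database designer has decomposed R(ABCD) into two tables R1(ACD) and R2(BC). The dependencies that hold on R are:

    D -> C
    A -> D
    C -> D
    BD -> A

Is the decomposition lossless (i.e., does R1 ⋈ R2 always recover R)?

Common attributes: R1 ∩ R2 = {C}.
Closure of {C}: C → D applies, adding D. So (C)⁺ = {CD}.
The closure contains neither all of R1 = {ACD} nor all of R2 = {BC}, so the common attributes are not a superkey of either fragment. The join is lossy.

No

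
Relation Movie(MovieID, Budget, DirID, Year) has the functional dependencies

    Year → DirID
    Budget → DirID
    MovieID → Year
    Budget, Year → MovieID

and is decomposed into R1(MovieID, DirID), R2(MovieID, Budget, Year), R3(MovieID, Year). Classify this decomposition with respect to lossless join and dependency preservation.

Lossless test (chase): Rows 2 and 3 agree on Year; apply Year→DirID and equate their DirID entries. Rows 1 and 2 agree on MovieID; apply MovieID→Year and equate their Year entries. Rows 1 and 2 agree on Year; apply Year→DirID and equate their DirID entries. Row 2 is now all distinguished symbols — the join is lossless.
Dependency preservation: the restricted closure of {Year} across the fragments never reaches {DirID}, so Year → DirID cannot be enforced without a join — not preserved.

lossless but not dependency-preserving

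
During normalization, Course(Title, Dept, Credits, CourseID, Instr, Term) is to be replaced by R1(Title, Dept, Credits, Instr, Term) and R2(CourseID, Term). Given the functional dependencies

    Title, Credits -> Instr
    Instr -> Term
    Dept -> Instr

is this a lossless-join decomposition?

Common attributes: R1 ∩ R2 = {Term}.
No dependency enlarges {Term}, so (Term)⁺ = {Term}.
The closure contains neither all of R1 = {Title, Dept, Credits, Instr, Term} nor all of R2 = {CourseID, Term}, so the common attributes are not a superkey of either fragment. The join is lossy.

No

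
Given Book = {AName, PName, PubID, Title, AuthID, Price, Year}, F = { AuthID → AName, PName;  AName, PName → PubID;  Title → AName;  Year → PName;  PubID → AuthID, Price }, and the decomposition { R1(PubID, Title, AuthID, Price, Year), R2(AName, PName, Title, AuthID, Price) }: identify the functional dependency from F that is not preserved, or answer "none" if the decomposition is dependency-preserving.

Year → PName

Check Year → PName: no single fragment contains all of {PName, Year}, and the restricted closure of {Year} across the fragments never reaches {PName}.
AuthID → AName, PName is preserved.
AName, PName → PubID is preserved.
Title → AName is preserved.
PubID → AuthID, Price is preserved.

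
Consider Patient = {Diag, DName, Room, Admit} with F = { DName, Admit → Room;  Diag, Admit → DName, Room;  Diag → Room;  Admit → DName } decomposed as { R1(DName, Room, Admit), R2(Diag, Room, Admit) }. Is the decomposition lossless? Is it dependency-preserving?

Lossless test: (Room, Admit)⁺ = {DName, Room, Admit}, which contains all of one fragment — lossless.
Dependency preservation: Diag, Admit → DName, Room is not contained in any single fragment, but the restricted closure of its left-hand side across the fragments still reaches the right-hand side; the remaining FDs each lie inside some fragment. All dependencies are preserved.

lossless and dependency-preserving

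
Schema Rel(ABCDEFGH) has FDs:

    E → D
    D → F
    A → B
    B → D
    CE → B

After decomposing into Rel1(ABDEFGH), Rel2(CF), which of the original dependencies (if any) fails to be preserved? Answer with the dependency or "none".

Check CE → B: no single fragment contains all of {BCE}, and the restricted closure of {CE} across the fragments never reaches {B}.
E → D is preserved.
D → F is preserved.
A → B is preserved.
B → D is preserved.

CE → B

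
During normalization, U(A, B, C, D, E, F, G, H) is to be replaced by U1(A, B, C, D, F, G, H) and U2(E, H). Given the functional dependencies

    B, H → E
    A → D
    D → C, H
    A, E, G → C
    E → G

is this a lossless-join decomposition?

No

Common attributes: U1 ∩ U2 = {H}.
No dependency enlarges {H}, so (H)⁺ = {H}.
The closure contains neither all of U1 = {A, B, C, D, F, G, H} nor all of U2 = {E, H}, so the common attributes are not a superkey of either fragment. The join is lossy.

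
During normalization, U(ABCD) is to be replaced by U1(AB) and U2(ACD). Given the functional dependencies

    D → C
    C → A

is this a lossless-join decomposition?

No

Common attributes: U1 ∩ U2 = {A}.
No dependency enlarges {A}, so (A)⁺ = {A}.
The closure contains neither all of U1 = {AB} nor all of U2 = {ACD}, so the common attributes are not a superkey of either fragment. The join is lossy.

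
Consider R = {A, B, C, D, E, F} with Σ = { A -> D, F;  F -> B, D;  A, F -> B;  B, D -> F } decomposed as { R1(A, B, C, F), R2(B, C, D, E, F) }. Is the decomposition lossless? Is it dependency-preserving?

Lossless test: (B, C, F)⁺ = {B, C, D, F}, which is a superkey of neither fragment — lossy.
Dependency preservation: A → D, F is not contained in any single fragment, but the restricted closure of its left-hand side across the fragments still reaches the right-hand side; the remaining FDs each lie inside some fragment. All dependencies are preserved.

lossy but dependency-preserving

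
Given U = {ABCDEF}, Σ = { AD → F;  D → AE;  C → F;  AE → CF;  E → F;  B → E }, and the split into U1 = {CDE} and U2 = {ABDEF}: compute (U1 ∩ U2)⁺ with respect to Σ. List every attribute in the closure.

U1 ∩ U2 = {DE}.
D → AE applies, adding A
AE → CF applies, adding CF
Closure: {ACDEF}.

ACDEF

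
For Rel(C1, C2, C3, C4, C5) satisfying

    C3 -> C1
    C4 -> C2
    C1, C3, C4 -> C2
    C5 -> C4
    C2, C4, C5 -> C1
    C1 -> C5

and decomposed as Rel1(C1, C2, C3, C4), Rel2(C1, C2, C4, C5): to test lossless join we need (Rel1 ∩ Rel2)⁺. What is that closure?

C1, C2, C4, C5

Rel1 ∩ Rel2 = {C1, C2, C4}.
C1 → C5 applies, adding C5
Closure: {C1, C2, C4, C5}.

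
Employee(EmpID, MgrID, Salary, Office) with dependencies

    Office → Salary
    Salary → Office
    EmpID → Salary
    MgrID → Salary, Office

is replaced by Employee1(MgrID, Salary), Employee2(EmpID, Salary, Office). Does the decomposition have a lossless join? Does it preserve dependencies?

Lossless test: (Salary)⁺ = {Salary, Office}, which is a superkey of neither fragment — lossy.
Dependency preservation: MgrID → Salary, Office is not contained in any single fragment, but the restricted closure of its left-hand side across the fragments still reaches the right-hand side; the remaining FDs each lie inside some fragment. All dependencies are preserved.

lossy but dependency-preserving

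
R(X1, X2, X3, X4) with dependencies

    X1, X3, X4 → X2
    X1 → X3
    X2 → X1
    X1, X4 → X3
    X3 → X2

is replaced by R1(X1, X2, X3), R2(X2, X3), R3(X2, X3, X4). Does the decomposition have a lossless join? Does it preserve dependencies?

lossless and dependency-preserving

Lossless test (chase): Rows 1 and 2 agree on X2; apply X2→X1 and equate their X1 entries. Rows 1 and 3 agree on X2; apply X2→X1 and equate their X1 entries. Row 3 is now all distinguished symbols — the join is lossless.
Dependency preservation: X1, X3, X4 → X2; X1, X4 → X3 are not contained in any single fragment, but the restricted closure of each left-hand side across the fragments still reaches the right-hand side; the remaining FDs each lie inside some fragment. All dependencies are preserved.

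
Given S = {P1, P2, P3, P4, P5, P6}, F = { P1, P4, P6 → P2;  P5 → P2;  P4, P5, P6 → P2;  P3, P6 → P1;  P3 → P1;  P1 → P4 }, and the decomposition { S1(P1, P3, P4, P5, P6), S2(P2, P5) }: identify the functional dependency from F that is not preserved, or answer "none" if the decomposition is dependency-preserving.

P1, P4, P6 → P2

Check P1, P4, P6 → P2: no single fragment contains all of {P1, P2, P4, P6}, and the restricted closure of {P1, P4, P6} across the fragments never reaches {P2}.
P5 → P2 is preserved.
P4, P5, P6 → P2 is preserved.
P3, P6 → P1 is preserved.
P3 → P1 is preserved.
P1 → P4 is preserved.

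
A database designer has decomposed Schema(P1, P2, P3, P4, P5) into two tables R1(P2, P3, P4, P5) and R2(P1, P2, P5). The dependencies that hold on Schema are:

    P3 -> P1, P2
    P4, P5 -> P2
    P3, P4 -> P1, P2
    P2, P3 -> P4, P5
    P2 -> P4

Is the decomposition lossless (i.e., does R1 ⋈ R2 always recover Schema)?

No

Common attributes: R1 ∩ R2 = {P2, P5}.
Closure of {P2, P5}: P2 → P4 applies, adding P4. So (P2, P5)⁺ = {P2, P4, P5}.
The closure contains neither all of R1 = {P2, P3, P4, P5} nor all of R2 = {P1, P2, P5}, so the common attributes are not a superkey of either fragment. The join is lossy.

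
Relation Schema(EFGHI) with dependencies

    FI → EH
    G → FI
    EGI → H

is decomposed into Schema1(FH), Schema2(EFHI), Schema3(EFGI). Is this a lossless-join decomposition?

Yes

Chase test. Columns are EFGHI; row i has aⱼ where attribute j ∈ Schemai, else bᵢⱼ.
Initial tableau (one row per fragment):
  row 1: b11 a2 b13 a4 b15
  row 2: a1 a2 b23 a4 a5
  row 3: a1 a2 a3 b34 a5
Rows 2 and 3 agree on FI; apply FI→EH and equate their EH entries.
Row 3 is now all distinguished symbols — the join is lossless.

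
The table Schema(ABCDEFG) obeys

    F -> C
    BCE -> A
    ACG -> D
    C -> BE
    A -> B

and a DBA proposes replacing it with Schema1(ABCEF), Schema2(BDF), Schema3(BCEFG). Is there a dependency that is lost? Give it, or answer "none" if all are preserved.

Check ACG → D: no single fragment contains all of {ACDG}, and the restricted closure of {ACG} across the fragments never reaches {D}.
F → C is preserved.
BCE → A is preserved.
C → BE is preserved.
A → B is preserved.

ACG -> D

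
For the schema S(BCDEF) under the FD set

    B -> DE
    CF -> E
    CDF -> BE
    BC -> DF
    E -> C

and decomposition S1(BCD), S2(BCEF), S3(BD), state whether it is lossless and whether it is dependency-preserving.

Lossless test (chase): Rows 1 and 2 agree on B; apply B→DE and equate their DE entries. Rows 1 and 3 agree on B; apply B→DE and equate their DE entries. Rows 1 and 2 agree on BC; apply BC→DF and equate their DF entries. Rows 1 and 3 agree on E; apply E→C and equate their C entries. Rows 1 and 3 agree on BC; apply BC→DF and equate their DF entries. Row 1 is now all distinguished symbols — the join is lossless.
Dependency preservation: the restricted closure of {CDF} across the fragments never reaches {BE}, so CDF → BE cannot be enforced without a join — not preserved.

lossless but not dependency-preserving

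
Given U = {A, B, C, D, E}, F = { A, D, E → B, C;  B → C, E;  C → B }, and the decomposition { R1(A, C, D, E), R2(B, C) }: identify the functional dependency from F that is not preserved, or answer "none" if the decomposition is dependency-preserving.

none

A, D, E → B, C: restricted closure across fragments reaches B, C.
B → C, E: restricted closure across fragments reaches C, E.
C → B lies within R2.
Every dependency is enforceable on the fragments, so the decomposition is dependency-preserving.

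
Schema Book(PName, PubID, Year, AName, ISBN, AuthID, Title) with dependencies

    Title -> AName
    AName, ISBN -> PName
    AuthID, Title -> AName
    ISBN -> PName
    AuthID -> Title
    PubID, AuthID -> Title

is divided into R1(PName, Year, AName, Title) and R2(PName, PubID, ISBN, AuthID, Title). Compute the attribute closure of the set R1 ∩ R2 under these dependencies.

PName, AName, Title

R1 ∩ R2 = {PName, Title}.
Title → AName applies, adding AName
Closure: {PName, AName, Title}.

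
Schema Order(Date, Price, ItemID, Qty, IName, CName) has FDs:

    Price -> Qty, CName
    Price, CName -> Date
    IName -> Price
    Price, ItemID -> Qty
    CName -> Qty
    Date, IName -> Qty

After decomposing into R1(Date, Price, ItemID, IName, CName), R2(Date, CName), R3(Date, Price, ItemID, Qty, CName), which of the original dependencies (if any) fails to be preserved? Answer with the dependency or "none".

Price → Qty, CName lies within R3.
Price, CName → Date lies within R1.
IName → Price lies within R1.
Price, ItemID → Qty lies within R3.
CName → Qty lies within R3.
Date, IName → Qty: restricted closure across fragments reaches Qty.
Every dependency is enforceable on the fragments, so the decomposition is dependency-preserving.

none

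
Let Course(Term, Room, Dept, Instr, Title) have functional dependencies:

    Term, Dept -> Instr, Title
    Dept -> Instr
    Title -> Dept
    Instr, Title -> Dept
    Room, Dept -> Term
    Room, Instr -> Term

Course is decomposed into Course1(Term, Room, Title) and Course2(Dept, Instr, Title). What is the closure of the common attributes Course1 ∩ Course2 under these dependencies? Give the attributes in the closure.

Course1 ∩ Course2 = {Title}.
Title → Dept applies, adding Dept
Dept → Instr applies, adding Instr
Closure: {Dept, Instr, Title}.

Dept, Instr, Title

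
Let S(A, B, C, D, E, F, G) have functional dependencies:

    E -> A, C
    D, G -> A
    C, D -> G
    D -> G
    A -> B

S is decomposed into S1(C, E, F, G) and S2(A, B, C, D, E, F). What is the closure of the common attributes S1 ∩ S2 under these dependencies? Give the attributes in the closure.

A, B, C, E, F

S1 ∩ S2 = {C, E, F}.
E → A, C applies, adding A
A → B applies, adding B
Closure: {A, B, C, E, F}.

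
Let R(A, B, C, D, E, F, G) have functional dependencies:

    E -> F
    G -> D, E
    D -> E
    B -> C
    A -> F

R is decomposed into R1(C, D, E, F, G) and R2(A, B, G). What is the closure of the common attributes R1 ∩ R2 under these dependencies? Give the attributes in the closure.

R1 ∩ R2 = {G}.
G → D, E applies, adding D, E
E → F applies, adding F
Closure: {D, E, F, G}.

D, E, F, G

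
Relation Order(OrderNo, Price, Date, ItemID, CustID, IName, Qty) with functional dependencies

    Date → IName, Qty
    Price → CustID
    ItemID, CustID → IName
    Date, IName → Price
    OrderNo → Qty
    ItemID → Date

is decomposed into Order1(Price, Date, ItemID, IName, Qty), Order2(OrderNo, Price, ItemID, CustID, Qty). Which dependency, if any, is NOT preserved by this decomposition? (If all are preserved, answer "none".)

none

Date → IName, Qty lies within Order1.
Price → CustID lies within Order2.
ItemID, CustID → IName: restricted closure across fragments reaches IName.
Date, IName → Price lies within Order1.
OrderNo → Qty lies within Order2.
ItemID → Date lies within Order1.
Every dependency is enforceable on the fragments, so the decomposition is dependency-preserving.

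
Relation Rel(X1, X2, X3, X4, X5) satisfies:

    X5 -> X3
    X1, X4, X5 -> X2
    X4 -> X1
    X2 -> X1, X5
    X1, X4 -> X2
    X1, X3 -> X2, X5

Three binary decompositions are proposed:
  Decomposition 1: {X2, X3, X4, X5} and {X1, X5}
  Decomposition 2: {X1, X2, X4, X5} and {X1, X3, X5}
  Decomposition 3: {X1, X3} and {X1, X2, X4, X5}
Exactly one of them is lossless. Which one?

Decomposition 2

Decomposition 1: common = {X5}, closure = {X3, X5} → lossy.
Decomposition 2: common = {X1, X5}, closure = {X1, X2, X3, X5} → lossless.
Decomposition 3: common = {X1}, closure = {X1} → lossy.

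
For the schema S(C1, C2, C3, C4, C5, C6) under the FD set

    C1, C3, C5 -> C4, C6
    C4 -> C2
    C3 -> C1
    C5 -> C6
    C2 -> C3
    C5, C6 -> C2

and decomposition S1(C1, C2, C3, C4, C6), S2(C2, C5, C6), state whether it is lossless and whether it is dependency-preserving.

Lossless test: (C2, C6)⁺ = {C1, C2, C3, C6}, which is a superkey of neither fragment — lossy.
Dependency preservation: the restricted closure of {C1, C3, C5} across the fragments never reaches {C4, C6}, so C1, C3, C5 → C4, C6 cannot be enforced without a join — not preserved.

lossy and not dependency-preserving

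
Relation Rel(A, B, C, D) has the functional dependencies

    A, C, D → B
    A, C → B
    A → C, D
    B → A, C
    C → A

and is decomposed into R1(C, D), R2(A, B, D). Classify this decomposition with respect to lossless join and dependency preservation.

Lossless test: (D)⁺ = {D}, which is a superkey of neither fragment — lossy.
Dependency preservation: the restricted closure of {A} across the fragments never reaches {C, D}, so A → C, D cannot be enforced without a join — not preserved.

lossy and not dependency-preserving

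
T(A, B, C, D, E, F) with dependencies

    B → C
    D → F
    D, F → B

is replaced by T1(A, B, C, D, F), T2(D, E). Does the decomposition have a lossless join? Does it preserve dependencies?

Lossless test: (D)⁺ = {B, C, D, F}, which is a superkey of neither fragment — lossy.
Dependency preservation: every FD's attributes lie within a single fragment, so each can be enforced locally — preserved.

lossy but dependency-preserving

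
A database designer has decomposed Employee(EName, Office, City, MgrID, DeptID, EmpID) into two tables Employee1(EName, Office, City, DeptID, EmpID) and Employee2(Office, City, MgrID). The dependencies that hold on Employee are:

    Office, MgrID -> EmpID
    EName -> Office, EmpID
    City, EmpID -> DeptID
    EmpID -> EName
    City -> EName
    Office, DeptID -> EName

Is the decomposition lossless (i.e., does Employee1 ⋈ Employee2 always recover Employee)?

Common attributes: Employee1 ∩ Employee2 = {Office, City}.
Closure of {Office, City}: City → EName applies, adding EName; EName → Office, EmpID applies, adding EmpID; City, EmpID → DeptID applies, adding DeptID. So (Office, City)⁺ = {EName, Office, City, DeptID, EmpID}.
This closure contains every attribute of Employee1, so Employee1 ∩ Employee2 → Employee1. The join is lossless.

Yes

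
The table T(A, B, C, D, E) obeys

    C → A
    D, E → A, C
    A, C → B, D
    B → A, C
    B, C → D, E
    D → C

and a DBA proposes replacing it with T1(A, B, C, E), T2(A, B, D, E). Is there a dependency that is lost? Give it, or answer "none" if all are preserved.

none

C → A lies within T1.
D, E → A, C: restricted closure across fragments reaches A, C.
A, C → B, D: restricted closure across fragments reaches B, D.
B → A, C lies within T1.
B, C → D, E: restricted closure across fragments reaches D, E.
D → C: restricted closure across fragments reaches C.
Every dependency is enforceable on the fragments, so the decomposition is dependency-preserving.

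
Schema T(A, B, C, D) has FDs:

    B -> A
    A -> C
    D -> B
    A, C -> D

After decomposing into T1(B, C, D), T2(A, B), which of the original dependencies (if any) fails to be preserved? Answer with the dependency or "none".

none

B → A lies within T2.
A → C: restricted closure across fragments reaches C.
D → B lies within T1.
A, C → D: restricted closure across fragments reaches D.
Every dependency is enforceable on the fragments, so the decomposition is dependency-preserving.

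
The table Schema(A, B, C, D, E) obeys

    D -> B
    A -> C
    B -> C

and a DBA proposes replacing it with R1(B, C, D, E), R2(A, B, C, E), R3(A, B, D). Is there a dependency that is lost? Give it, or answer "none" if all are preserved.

none

D → B lies within R1.
A → C lies within R2.
B → C lies within R1.
Every dependency is enforceable on the fragments, so the decomposition is dependency-preserving.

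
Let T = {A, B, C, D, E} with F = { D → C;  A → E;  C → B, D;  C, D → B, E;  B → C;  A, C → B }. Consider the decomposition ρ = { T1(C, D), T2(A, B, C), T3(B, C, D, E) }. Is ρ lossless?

Yes

Chase test. Columns are A, B, C, D, E; row i has aⱼ where attribute j ∈ Ti, else bᵢⱼ.
Initial tableau (one row per fragment):
  row 1: b11 b12 a3 a4 b15
  row 2: a1 a2 a3 b24 b25
  row 3: b31 a2 a3 a4 a5
Rows 1 and 2 agree on C; apply C→B, D and equate their B, D entries.
Rows 1 and 2 agree on C, D; apply C, D→B, E and equate their B, E entries.
Rows 1 and 3 agree on C, D; apply C, D→B, E and equate their B, E entries.
Row 2 is now all distinguished symbols — the join is lossless.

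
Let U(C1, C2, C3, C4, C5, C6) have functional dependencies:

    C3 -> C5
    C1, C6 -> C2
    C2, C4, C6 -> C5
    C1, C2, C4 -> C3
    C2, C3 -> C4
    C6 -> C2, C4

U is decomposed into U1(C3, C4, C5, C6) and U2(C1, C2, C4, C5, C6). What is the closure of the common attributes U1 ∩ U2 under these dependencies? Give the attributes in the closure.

U1 ∩ U2 = {C4, C5, C6}.
C6 → C2, C4 applies, adding C2
Closure: {C2, C4, C5, C6}.

C2, C4, C5, C6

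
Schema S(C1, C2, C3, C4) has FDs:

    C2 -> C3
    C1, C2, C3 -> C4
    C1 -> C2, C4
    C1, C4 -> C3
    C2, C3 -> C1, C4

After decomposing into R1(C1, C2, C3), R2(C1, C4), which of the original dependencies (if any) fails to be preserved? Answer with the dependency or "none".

none

C2 → C3 lies within R1.
C1, C2, C3 → C4: restricted closure across fragments reaches C4.
C1 → C2, C4: restricted closure across fragments reaches C2, C4.
C1, C4 → C3: restricted closure across fragments reaches C3.
C2, C3 → C1, C4: restricted closure across fragments reaches C1, C4.
Every dependency is enforceable on the fragments, so the decomposition is dependency-preserving.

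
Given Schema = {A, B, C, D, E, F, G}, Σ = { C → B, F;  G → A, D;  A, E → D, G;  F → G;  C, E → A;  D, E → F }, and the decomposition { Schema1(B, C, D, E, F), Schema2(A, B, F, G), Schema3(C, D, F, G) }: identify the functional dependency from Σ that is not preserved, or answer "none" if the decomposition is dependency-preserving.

Check A, E → D, G: no single fragment contains all of {A, D, E, G}, and the restricted closure of {A, E} across the fragments never reaches {D, G}.
C → B, F is preserved.
G → A, D is preserved.
F → G is preserved.
C, E → A is preserved.
D, E → F is preserved.

A, E → D, G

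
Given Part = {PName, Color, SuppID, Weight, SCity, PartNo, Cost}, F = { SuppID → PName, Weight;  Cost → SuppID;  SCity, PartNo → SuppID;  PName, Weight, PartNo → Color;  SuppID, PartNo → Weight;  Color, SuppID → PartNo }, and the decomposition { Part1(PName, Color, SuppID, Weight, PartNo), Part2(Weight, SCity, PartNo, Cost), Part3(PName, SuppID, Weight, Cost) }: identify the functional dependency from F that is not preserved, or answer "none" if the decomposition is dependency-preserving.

Check SCity, PartNo → SuppID: no single fragment contains all of {SuppID, SCity, PartNo}, and the restricted closure of {SCity, PartNo} across the fragments never reaches {SuppID}.
SuppID → PName, Weight is preserved.
Cost → SuppID is preserved.
PName, Weight, PartNo → Color is preserved.
SuppID, PartNo → Weight is preserved.
Color, SuppID → PartNo is preserved.

SCity, PartNo → SuppID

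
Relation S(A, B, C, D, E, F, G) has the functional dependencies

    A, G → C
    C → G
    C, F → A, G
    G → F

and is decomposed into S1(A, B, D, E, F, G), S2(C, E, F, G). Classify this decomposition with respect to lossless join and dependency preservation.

lossy and not dependency-preserving

Lossless test: (E, F, G)⁺ = {E, F, G}, which is a superkey of neither fragment — lossy.
Dependency preservation: the restricted closure of {A, G} across the fragments never reaches {C}, so A, G → C cannot be enforced without a join — not preserved.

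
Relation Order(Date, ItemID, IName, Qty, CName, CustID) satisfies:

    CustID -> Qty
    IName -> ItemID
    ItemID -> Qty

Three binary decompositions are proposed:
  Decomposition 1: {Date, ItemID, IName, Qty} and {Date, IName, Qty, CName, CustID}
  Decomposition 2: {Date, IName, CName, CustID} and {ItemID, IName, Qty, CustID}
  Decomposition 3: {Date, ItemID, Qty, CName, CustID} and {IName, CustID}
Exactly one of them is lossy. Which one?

Decomposition 3

Decomposition 1: common = {Date, IName, Qty}, closure = {Date, ItemID, IName, Qty} → lossless.
Decomposition 2: common = {IName, CustID}, closure = {ItemID, IName, Qty, CustID} → lossless.
Decomposition 3: common = {CustID}, closure = {Qty, CustID} → lossy.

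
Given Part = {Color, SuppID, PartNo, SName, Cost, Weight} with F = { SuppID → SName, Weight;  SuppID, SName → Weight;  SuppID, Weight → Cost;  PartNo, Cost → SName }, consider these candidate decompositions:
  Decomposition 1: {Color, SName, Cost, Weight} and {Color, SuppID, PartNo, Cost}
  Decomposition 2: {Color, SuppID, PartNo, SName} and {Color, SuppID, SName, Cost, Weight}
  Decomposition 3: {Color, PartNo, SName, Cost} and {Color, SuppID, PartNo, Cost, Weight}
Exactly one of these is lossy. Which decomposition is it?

Decomposition 1

Decomposition 1: common = {Color, Cost}, closure = {Color, Cost} → lossy.
Decomposition 2: common = {Color, SuppID, SName}, closure = {Color, SuppID, SName, Cost, Weight} → lossless.
Decomposition 3: common = {Color, PartNo, Cost}, closure = {Color, PartNo, SName, Cost} → lossless.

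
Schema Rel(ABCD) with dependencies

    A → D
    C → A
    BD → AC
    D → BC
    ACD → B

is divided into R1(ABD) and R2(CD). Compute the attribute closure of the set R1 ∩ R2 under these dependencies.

ABCD

R1 ∩ R2 = {D}.
D → BC applies, adding BC
C → A applies, adding A
Closure: {ABCD}.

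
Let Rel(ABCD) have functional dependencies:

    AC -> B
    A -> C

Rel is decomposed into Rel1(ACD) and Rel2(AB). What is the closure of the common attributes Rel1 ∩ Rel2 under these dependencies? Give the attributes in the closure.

ABC

Rel1 ∩ Rel2 = {A}.
A → C applies, adding C
AC → B applies, adding B
Closure: {ABC}.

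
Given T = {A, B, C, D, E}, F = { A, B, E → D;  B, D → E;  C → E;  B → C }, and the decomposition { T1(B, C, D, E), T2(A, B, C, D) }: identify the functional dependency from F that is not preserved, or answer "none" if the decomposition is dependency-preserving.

A, B, E → D: restricted closure across fragments reaches D.
B, D → E lies within T1.
C → E lies within T1.
B → C lies within T1.
Every dependency is enforceable on the fragments, so the decomposition is dependency-preserving.

none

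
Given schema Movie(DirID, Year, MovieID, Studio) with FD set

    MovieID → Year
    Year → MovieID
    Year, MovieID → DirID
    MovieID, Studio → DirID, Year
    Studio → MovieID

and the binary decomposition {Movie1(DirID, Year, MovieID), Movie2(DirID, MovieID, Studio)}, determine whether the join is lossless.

Yes

Common attributes: Movie1 ∩ Movie2 = {DirID, MovieID}.
Closure of {DirID, MovieID}: MovieID → Year applies, adding Year. So (DirID, MovieID)⁺ = {DirID, Year, MovieID}.
This closure contains every attribute of Movie1, so Movie1 ∩ Movie2 → Movie1. The join is lossless.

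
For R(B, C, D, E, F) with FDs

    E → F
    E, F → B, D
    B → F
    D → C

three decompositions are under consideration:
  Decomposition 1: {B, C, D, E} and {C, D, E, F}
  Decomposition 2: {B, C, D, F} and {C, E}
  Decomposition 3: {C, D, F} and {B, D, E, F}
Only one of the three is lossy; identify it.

Decomposition 1: common = {C, D, E}, closure = {B, C, D, E, F} → lossless.
Decomposition 2: common = {C}, closure = {C} → lossy.
Decomposition 3: common = {D, F}, closure = {C, D, F} → lossless.

Decomposition 2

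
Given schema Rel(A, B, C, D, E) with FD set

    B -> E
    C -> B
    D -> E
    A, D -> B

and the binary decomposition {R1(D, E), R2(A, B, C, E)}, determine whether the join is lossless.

No

Common attributes: R1 ∩ R2 = {E}.
No dependency enlarges {E}, so (E)⁺ = {E}.
The closure contains neither all of R1 = {D, E} nor all of R2 = {A, B, C, E}, so the common attributes are not a superkey of either fragment. The join is lossy.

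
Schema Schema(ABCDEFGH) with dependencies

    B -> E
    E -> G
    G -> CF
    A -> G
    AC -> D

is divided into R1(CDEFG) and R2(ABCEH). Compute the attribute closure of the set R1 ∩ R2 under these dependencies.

R1 ∩ R2 = {CE}.
E → G applies, adding G
G → CF applies, adding F
Closure: {CEFG}.

CEFG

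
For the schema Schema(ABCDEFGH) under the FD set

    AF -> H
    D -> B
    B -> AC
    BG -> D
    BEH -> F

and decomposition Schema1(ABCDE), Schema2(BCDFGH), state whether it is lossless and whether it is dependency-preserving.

Lossless test: (BCD)⁺ = {ABCD}, which is a superkey of neither fragment — lossy.
Dependency preservation: the restricted closure of {AF} across the fragments never reaches {H}, so AF → H cannot be enforced without a join — not preserved.

lossy and not dependency-preserving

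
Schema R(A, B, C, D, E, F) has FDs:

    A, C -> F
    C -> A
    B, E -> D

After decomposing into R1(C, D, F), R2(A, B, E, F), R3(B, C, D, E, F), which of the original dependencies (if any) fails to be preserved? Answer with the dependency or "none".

C -> A

Check C → A: no single fragment contains all of {A, C}, and the restricted closure of {C} across the fragments never reaches {A}.
A, C → F is preserved.
B, E → D is preserved.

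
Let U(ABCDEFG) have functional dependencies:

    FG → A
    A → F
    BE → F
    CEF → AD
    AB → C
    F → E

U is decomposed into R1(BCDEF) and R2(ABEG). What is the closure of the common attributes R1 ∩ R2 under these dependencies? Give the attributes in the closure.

BEF

R1 ∩ R2 = {BE}.
BE → F applies, adding F
Closure: {BEF}.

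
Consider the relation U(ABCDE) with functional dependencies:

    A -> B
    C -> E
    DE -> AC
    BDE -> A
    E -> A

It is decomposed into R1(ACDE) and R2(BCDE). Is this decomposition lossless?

Common attributes: R1 ∩ R2 = {CDE}.
Closure of {CDE}: DE → AC applies, adding A; A → B applies, adding B. So (CDE)⁺ = {ABCDE}.
This closure contains every attribute of R1, so R1 ∩ R2 → R1. The join is lossless.

Yes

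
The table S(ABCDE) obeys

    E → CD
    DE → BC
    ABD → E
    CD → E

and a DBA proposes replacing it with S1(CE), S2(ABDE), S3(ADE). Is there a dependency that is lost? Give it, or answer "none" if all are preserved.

Check CD → E: no single fragment contains all of {CDE}, and the restricted closure of {CD} across the fragments never reaches {E}.
E → CD is preserved.
DE → BC is preserved.
ABD → E is preserved.

CD → E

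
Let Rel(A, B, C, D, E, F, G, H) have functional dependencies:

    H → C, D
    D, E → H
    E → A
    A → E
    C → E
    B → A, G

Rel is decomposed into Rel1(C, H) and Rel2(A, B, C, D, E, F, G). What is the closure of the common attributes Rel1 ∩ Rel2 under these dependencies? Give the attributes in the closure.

Rel1 ∩ Rel2 = {C}.
C → E applies, adding E
E → A applies, adding A
Closure: {A, C, E}.

A, C, E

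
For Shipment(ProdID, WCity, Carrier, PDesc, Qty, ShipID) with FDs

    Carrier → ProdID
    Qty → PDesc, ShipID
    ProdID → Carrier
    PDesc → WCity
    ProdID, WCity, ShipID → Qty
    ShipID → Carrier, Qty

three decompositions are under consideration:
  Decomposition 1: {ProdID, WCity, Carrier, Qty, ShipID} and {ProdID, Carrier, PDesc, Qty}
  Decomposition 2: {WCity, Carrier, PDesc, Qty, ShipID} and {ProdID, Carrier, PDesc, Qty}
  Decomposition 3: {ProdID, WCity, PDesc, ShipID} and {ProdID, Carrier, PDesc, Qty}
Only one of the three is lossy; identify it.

Decomposition 3

Decomposition 1: common = {ProdID, Carrier, Qty}, closure = {ProdID, WCity, Carrier, PDesc, Qty, ShipID} → lossless.
Decomposition 2: common = {Carrier, PDesc, Qty}, closure = {ProdID, WCity, Carrier, PDesc, Qty, ShipID} → lossless.
Decomposition 3: common = {ProdID, PDesc}, closure = {ProdID, WCity, Carrier, PDesc} → lossy.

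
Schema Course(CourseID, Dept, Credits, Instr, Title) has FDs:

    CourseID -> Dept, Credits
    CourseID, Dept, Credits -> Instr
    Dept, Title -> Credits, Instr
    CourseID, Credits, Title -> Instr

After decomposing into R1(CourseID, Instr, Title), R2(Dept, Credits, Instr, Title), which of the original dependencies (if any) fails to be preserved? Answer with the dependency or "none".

Check CourseID → Dept, Credits: no single fragment contains all of {CourseID, Dept, Credits}, and the restricted closure of {CourseID} across the fragments never reaches {Dept, Credits}.
CourseID, Dept, Credits → Instr is preserved.
Dept, Title → Credits, Instr is preserved.
CourseID, Credits, Title → Instr is preserved.

CourseID -> Dept, Credits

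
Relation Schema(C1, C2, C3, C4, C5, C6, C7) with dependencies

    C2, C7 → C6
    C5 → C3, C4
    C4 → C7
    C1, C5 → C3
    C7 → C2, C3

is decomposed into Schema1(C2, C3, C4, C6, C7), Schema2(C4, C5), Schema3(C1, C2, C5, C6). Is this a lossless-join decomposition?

Yes

Chase test. Columns are C1, C2, C3, C4, C5, C6, C7; row i has aⱼ where attribute j ∈ Schemai, else bᵢⱼ.
Initial tableau (one row per fragment):
  row 1: b11 a2 a3 a4 b15 a6 a7
  row 2: b21 b22 b23 a4 a5 b26 b27
  row 3: a1 a2 b33 b34 a5 a6 b37
Rows 2 and 3 agree on C5; apply C5→C3, C4 and equate their C3, C4 entries.
Rows 1 and 2 agree on C4; apply C4→C7 and equate their C7 entries.
Rows 1 and 3 agree on C4; apply C4→C7 and equate their C7 entries.
Rows 1 and 2 agree on C7; apply C7→C2, C3 and equate their C2, C3 entries.
Rows 1 and 2 agree on C2, C7; apply C2, C7→C6 and equate their C6 entries.
Row 3 is now all distinguished symbols — the join is lossless.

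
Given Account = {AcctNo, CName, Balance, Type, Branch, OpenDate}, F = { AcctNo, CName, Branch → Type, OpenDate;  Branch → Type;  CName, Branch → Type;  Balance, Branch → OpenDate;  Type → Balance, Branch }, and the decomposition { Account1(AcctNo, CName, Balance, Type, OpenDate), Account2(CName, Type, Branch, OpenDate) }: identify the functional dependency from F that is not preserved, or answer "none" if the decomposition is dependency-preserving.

none

AcctNo, CName, Branch → Type, OpenDate: restricted closure across fragments reaches Type, OpenDate.
Branch → Type lies within Account2.
CName, Branch → Type lies within Account2.
Balance, Branch → OpenDate: restricted closure across fragments reaches OpenDate.
Type → Balance, Branch: restricted closure across fragments reaches Balance, Branch.
Every dependency is enforceable on the fragments, so the decomposition is dependency-preserving.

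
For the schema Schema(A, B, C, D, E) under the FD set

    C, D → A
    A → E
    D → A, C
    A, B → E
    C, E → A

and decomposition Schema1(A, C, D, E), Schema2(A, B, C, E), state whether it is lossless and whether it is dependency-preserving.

lossy but dependency-preserving

Lossless test: (A, C, E)⁺ = {A, C, E}, which is a superkey of neither fragment — lossy.
Dependency preservation: every FD's attributes lie within a single fragment, so each can be enforced locally — preserved.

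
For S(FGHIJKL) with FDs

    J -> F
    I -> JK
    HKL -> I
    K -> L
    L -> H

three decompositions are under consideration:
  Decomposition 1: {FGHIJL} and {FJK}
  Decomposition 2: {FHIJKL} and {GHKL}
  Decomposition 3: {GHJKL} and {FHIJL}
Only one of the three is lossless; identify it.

Decomposition 2

Decomposition 1: common = {FJ}, closure = {FJ} → lossy.
Decomposition 2: common = {HKL}, closure = {FHIJKL} → lossless.
Decomposition 3: common = {HJL}, closure = {FHJL} → lossy.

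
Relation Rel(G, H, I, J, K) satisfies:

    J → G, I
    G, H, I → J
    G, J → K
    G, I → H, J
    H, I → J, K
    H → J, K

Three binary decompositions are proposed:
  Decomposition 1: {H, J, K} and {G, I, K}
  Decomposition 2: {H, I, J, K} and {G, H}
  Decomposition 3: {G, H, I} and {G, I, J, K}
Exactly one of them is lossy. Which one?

Decomposition 1

Decomposition 1: common = {K}, closure = {K} → lossy.
Decomposition 2: common = {H}, closure = {G, H, I, J, K} → lossless.
Decomposition 3: common = {G, I}, closure = {G, H, I, J, K} → lossless.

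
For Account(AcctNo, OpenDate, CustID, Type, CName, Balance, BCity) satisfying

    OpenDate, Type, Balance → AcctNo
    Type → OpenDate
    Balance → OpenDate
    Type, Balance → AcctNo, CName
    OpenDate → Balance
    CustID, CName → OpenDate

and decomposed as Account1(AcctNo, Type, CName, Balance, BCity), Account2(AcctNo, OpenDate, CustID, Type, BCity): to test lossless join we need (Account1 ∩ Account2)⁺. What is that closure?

Account1 ∩ Account2 = {AcctNo, Type, BCity}.
Type → OpenDate applies, adding OpenDate
OpenDate → Balance applies, adding Balance
Type, Balance → AcctNo, CName applies, adding CName
Closure: {AcctNo, OpenDate, Type, CName, Balance, BCity}.

AcctNo, OpenDate, Type, CName, Balance, BCity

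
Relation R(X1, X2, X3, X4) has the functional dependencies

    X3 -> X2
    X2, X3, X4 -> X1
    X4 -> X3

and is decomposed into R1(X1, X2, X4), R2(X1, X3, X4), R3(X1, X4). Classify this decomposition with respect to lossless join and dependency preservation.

Lossless test (chase): Rows 1 and 2 agree on X4; apply X4→X3 and equate their X3 entries. Rows 1 and 3 agree on X4; apply X4→X3 and equate their X3 entries. Rows 1 and 2 agree on X3; apply X3→X2 and equate their X2 entries. Rows 1 and 3 agree on X3; apply X3→X2 and equate their X2 entries. Row 1 is now all distinguished symbols — the join is lossless.
Dependency preservation: the restricted closure of {X3} across the fragments never reaches {X2}, so X3 → X2 cannot be enforced without a join — not preserved.

lossless but not dependency-preserving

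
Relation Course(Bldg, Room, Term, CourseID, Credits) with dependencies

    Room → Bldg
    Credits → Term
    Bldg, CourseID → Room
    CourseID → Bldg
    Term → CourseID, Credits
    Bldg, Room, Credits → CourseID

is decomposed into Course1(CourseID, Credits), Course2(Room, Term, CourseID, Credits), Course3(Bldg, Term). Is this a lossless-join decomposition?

Chase test. Columns are Bldg, Room, Term, CourseID, Credits; row i has aⱼ where attribute j ∈ Coursei, else bᵢⱼ.
Initial tableau (one row per fragment):
  row 1: b11 b12 b13 a4 a5
  row 2: b21 a2 a3 a4 a5
  row 3: a1 b32 a3 b34 b35
Rows 1 and 2 agree on Credits; apply Credits→Term and equate their Term entries.
Rows 1 and 2 agree on CourseID; apply CourseID→Bldg and equate their Bldg entries.
Rows 1 and 3 agree on Term; apply Term→CourseID, Credits and equate their CourseID, Credits entries.
Rows 1 and 2 agree on Bldg, CourseID; apply Bldg, CourseID→Room and equate their Room entries.
Rows 1 and 3 agree on CourseID; apply CourseID→Bldg and equate their Bldg entries.
Rows 1 and 3 agree on Bldg, CourseID; apply Bldg, CourseID→Room and equate their Room entries.
Row 1 is now all distinguished symbols — the join is lossless.

Yes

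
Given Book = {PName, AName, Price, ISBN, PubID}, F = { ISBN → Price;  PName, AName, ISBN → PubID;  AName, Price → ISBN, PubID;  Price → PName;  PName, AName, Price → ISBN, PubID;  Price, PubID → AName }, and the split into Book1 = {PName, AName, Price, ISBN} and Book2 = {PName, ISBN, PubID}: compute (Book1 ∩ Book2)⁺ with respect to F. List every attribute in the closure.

Book1 ∩ Book2 = {PName, ISBN}.
ISBN → Price applies, adding Price
Closure: {PName, Price, ISBN}.

PName, Price, ISBN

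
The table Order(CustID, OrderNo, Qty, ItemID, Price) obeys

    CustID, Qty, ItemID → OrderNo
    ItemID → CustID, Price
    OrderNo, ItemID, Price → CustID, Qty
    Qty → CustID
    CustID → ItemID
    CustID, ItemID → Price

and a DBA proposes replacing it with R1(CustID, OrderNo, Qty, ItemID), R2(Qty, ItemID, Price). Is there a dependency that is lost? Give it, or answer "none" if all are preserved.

CustID, Qty, ItemID → OrderNo lies within R1.
ItemID → CustID, Price: restricted closure across fragments reaches CustID, Price.
OrderNo, ItemID, Price → CustID, Qty: restricted closure across fragments reaches CustID, Qty.
Qty → CustID lies within R1.
CustID → ItemID lies within R1.
CustID, ItemID → Price: restricted closure across fragments reaches Price.
Every dependency is enforceable on the fragments, so the decomposition is dependency-preserving.

none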